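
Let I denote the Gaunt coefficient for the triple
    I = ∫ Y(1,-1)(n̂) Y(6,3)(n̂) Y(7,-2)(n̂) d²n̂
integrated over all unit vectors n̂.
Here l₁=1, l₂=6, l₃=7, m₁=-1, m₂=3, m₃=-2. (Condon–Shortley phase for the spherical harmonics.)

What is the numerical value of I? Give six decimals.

0.110647

m-sum 0 ✓  L=14 even ✓  5≤7≤7 ✓
Π(2lᵢ+1) = 3×13×15 = 585
triangle coeff Δ(1,6,7) = 1/1365
Σ_t [0,0]: t=0:+1/518400 = 1/518400
(3j)²=7/195 [(1 6 7; 0 0 0)], sign=-1
Σ_t [0,0]: t=0:+1/4354560 = 1/4354560
(3j)²=2/273 [(1 6 7; -1 3 -2)], sign=-1
⇒ 4πI² = 2/13
I = (+1)√(2/13/(4π)) = 0.11064668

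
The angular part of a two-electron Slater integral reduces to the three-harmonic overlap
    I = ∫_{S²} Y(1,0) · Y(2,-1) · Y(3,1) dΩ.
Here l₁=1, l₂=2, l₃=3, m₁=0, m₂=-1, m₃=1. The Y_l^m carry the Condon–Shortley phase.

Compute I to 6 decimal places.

-0.233597

m-sum 0 ✓  L=6 even ✓  1≤3≤3 ✓
Π(2lᵢ+1) = 3×5×7 = 105
triangle coeff Δ(1,2,3) = 1/105
Σ_t [0,0]: t=0:+1/4 = 1/4
(3j)²=3/35 [(1 2 3; 0 0 0)], sign=-1
Σ_t [0,0]: t=0:+1/6 = 1/6
(3j)²=8/105 [(1 2 3; 0 -1 1)], sign=+1
⇒ 4πI² = 24/35
I = (-1)√(24/35/(4π)) = -0.23359668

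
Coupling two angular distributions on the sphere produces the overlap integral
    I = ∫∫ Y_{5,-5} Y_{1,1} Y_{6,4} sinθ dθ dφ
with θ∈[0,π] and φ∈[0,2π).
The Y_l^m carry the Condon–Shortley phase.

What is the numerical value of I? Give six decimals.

0.040859

Rules hold: Σm=0, L=12 even, 4≤6≤6.
N = 11·3·13 = 429
Δ = 0!·10!·2!/13! = 1/858
Racah Σ t=0..0: t=0:+1/14400 = 1/14400
⇒ 3j(5 1 6; 0 0 0)² = 6/143, sgn +1
Racah Σ t=0..0: t=0:+1/7257600 = 1/7257600
⇒ 3j(5 1 6; -5 1 4)² = 1/858, sgn +1
4πI² = N·(3j₀)²·(3jₘ)² = 3/143
I = +1·√(0.020979/4π) = 0.04085899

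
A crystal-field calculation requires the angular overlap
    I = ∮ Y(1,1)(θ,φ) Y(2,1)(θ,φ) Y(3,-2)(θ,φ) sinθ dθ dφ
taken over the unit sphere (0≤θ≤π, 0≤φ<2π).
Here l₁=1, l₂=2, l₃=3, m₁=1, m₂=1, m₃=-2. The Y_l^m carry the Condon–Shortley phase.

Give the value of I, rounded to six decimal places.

0.261169

Checks pass: Σm=0; 6 even; l₃=3∈[1,3].
(2·1+1)(2·2+1)(2·3+1) = 105
Δ: 0! 2! 4! / 7! → 1/105
sum: t=0:+1/4 = 1/4
3j²(1 2 3; 0 0 0) = Δ·Π!·Σ² = 3/35  (sign -1)
sum: t=0:+1/12 = 1/12
3j²(1 2 3; 1 1 -2) = Δ·Π!·Σ² = 2/21  (sign -1)
combine: 4πI² = 105·3/35·2/21 = 6/7
take √, sign +1: I = 0.26116903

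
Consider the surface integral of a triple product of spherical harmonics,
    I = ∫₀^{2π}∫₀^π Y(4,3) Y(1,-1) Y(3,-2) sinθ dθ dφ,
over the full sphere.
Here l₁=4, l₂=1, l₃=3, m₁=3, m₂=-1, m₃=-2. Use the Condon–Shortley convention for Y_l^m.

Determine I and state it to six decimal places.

Rules hold: Σm=0, L=8 even, 3≤3≤5.
N = 9·3·7 = 189
Δ = 2!·6!·0!/9! = 1/252
Racah Σ t=1..1: t=1:−1/36 = -1/36
⇒ 3j(4 1 3; 0 0 0)² = 4/63, sgn +1
Racah Σ t=0..0: t=0:+1/240 = 1/240
⇒ 3j(4 1 3; 3 -1 -2)² = 1/12, sgn -1
4πI² = N·(3j₀)²·(3jₘ)² = 1/1
I = -1·√(1/4π) = -0.28209479

-0.282095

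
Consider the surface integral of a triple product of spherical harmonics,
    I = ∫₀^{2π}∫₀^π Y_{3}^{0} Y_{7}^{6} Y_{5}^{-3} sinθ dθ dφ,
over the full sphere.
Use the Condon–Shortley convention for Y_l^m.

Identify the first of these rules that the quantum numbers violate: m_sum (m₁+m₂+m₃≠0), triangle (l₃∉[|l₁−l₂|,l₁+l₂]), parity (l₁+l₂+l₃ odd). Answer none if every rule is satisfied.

m_sum

m₁+m₂+m₃ = 0 + 6 − 3 = 3  ✗
triangle: |3−7|=4 ≤ l₃=5 ≤ 3+7=10
parity: l₁+l₂+l₃ = 15 is odd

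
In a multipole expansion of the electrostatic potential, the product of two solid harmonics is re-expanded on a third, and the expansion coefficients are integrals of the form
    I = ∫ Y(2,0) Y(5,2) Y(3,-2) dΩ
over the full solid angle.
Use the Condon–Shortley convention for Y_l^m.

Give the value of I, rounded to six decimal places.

Rules hold: Σm=0, L=10 even, 3≤3≤7.
N = 5·11·7 = 385
Δ = 4!·0!·6!/11! = 1/2310
Racah Σ t=2..2: t=2:+1/144 = 1/144
⇒ 3j(2 5 3; 0 0 0)² = 10/231, sgn -1
Racah Σ t=2..2: t=2:+1/480 = 1/480
⇒ 3j(2 5 3; 0 2 -2)² = 3/110, sgn -1
4πI² = N·(3j₀)²·(3jₘ)² = 5/11
I = +1·√(0.454545/4π) = 0.19018827

0.190188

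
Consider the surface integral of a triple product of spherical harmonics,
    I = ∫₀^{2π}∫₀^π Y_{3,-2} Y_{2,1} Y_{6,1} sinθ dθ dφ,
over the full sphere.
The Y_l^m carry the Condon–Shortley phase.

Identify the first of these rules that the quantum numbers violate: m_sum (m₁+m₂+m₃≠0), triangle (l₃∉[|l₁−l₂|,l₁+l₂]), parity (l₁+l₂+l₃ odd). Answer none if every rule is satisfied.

triangle

Σmᵢ = 0  ✓
l₃∈[|l₁−l₂|,l₁+l₂]=[1,5], have l₃=6  ✗
Σlᵢ = 11 ⇒ odd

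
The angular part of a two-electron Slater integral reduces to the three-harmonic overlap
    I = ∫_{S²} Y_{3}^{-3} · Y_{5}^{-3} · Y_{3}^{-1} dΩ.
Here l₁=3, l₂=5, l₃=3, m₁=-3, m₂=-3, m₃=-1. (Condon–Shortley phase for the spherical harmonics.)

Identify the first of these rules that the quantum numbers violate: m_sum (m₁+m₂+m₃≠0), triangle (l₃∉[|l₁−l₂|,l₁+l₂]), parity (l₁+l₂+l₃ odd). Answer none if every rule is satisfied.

m_sum

Σmᵢ = -7  ✗
l₃∈[|l₁−l₂|,l₁+l₂]=[2,8], have l₃=3
Σlᵢ = 11 ⇒ odd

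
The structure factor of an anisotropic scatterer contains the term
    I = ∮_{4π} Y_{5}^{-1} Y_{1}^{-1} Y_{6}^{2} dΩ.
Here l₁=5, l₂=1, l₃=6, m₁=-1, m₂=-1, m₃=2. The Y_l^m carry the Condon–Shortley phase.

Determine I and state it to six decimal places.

0.216205

Rules hold: Σm=0, L=12 even, 4≤6≤6.
N = 11·3·13 = 429
Δ = 0!·10!·2!/13! = 1/858
Racah Σ t=0..0: t=0:+1/14400 = 1/14400
⇒ 3j(5 1 6; 0 0 0)² = 6/143, sgn +1
Racah Σ t=0..0: t=0:+1/34560 = 1/34560
⇒ 3j(5 1 6; -1 -1 2)² = 14/429, sgn +1
4πI² = N·(3j₀)²·(3jₘ)² = 84/143
I = +1·√(0.587413/4π) = 0.21620548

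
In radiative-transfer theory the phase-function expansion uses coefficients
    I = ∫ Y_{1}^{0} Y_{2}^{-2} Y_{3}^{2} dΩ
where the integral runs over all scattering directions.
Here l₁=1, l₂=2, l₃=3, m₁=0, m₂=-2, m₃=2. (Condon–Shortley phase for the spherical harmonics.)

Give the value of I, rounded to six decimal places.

0.184674

m-sum 0 ✓  L=6 even ✓  1≤3≤3 ✓
Π(2lᵢ+1) = 3×5×7 = 105
triangle coeff Δ(1,2,3) = 1/105
Σ_t [0,0]: t=0:+1/4 = 1/4
(3j)²=3/35 [(1 2 3; 0 0 0)], sign=-1
Σ_t [0,0]: t=0:+1/24 = 1/24
(3j)²=1/21 [(1 2 3; 0 -2 2)], sign=-1
⇒ 4πI² = 3/7
I = (+1)√(3/7/(4π)) = 0.18467439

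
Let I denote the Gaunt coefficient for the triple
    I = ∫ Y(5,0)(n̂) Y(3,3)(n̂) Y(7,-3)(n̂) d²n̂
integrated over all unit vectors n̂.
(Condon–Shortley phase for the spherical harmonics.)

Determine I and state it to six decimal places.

0.000000

Σlᵢ=15 odd — θ-integrand is odd under cosθ→−cosθ; I=0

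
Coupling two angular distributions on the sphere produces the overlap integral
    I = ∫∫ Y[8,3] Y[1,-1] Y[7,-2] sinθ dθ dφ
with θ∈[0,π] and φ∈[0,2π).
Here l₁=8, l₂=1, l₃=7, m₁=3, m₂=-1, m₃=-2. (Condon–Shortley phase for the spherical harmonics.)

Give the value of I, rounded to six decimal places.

-0.226917

Rules hold: Σm=0, L=16 even, 7≤7≤9.
N = 17·3·15 = 765
Δ = 2!·14!·0!/17! = 1/2040
Racah Σ t=1..1: t=1:−1/25401600 = -1/25401600
⇒ 3j(8 1 7; 0 0 0)² = 8/255, sgn +1
Racah Σ t=0..0: t=0:+1/87091200 = 1/87091200
⇒ 3j(8 1 7; 3 -1 -2)² = 11/408, sgn -1
4πI² = N·(3j₀)²·(3jₘ)² = 11/17
I = -1·√(0.647059/4π) = -0.22691696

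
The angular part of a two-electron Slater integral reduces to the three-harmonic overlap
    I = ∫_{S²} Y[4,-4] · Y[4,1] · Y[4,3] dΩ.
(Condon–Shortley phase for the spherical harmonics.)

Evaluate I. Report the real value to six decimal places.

-0.168431

Checks pass: Σm=0; 12 even; l₃=4∈[0,8].
(2·4+1)(2·4+1)(2·4+1) = 729
Δ: 4! 4! 4! / 13! → 1/450450
sum: t=0:+1/13824 t=1:−1/216 t=2:+1/64 t=3:−1/216 t=4:+1/13824 = 5/768
3j²(4 4 4; 0 0 0) = Δ·Π!·Σ² = 18/1001  (sign +1)
sum: t=4:+1/3456 = 1/3456
3j²(4 4 4; -4 1 3) = Δ·Π!·Σ² = 35/1287  (sign -1)
combine: 4πI² = 729·18/1001·35/1287 = 7290/20449
take √, sign -1: I = -0.16843130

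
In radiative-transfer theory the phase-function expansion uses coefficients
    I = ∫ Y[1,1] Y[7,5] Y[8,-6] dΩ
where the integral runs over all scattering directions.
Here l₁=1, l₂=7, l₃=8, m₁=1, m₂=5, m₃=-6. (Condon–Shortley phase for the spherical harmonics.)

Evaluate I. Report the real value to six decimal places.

Rules hold: Σm=0, L=16 even, 6≤8≤8.
N = 3·15·17 = 765
Δ = 0!·2!·14!/17! = 1/2040
Racah Σ t=0..0: t=0:+1/25401600 = 1/25401600
⇒ 3j(1 7 8; 0 0 0)² = 8/255, sgn +1
Racah Σ t=0..0: t=0:+1/1916006400 = 1/1916006400
⇒ 3j(1 7 8; 1 5 -6)² = 91/2040, sgn +1
4πI² = N·(3j₀)²·(3jₘ)² = 91/85
I = +1·√(1.07059/4π) = 0.29188132

0.291881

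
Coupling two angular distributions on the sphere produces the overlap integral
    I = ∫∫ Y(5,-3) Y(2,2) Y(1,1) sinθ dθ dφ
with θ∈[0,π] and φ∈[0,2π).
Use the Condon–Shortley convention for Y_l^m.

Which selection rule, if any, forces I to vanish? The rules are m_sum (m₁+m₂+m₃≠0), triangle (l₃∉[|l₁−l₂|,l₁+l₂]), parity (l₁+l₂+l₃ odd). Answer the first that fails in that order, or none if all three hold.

m₁+m₂+m₃ = -3 + 2 + 1 = 0  ✓
triangle: |5−2|=3 ≤ l₃=1 ≤ 5+2=7  ✗
parity: l₁+l₂+l₃ = 8 is even

triangle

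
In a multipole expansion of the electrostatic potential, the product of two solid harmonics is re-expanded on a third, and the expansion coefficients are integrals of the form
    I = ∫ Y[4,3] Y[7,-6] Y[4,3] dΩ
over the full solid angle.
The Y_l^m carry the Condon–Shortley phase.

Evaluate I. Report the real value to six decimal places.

l₁+l₂+l₃=15 is odd: 3j(l;000)=0 ⇒ I=0

0.000000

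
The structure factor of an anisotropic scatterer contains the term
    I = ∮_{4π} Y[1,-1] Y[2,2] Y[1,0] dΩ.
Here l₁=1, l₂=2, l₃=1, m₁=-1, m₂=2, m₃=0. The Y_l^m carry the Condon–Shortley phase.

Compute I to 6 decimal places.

Σmᵢ = 1 ≠ 0, so the φ-integral vanishes; I = 0

0.000000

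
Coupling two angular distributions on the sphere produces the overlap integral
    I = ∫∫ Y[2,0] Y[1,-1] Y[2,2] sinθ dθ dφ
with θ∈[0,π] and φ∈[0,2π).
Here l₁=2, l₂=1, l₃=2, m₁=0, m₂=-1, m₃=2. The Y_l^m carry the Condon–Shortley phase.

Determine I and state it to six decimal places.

0.000000

0 − 1 + 2 = 1 ≠ 0: azimuthal integral kills it; I = 0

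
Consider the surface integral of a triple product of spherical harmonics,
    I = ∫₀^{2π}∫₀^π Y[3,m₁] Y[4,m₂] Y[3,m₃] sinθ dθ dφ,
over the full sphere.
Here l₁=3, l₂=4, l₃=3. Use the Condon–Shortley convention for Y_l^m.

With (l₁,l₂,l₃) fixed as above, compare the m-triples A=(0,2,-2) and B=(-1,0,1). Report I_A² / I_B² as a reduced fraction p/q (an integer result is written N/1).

3/1

Shared (l₁,l₂,l₃)=(3,4,3): N and (l;000)² cancel in I_A²/I_B².
A: Δ = 4!·2!·4!/11! = 1/34650; Racah Σ t=2..3: t=2:+1/96 t=3:−1/72 = -1/288; ⇒ 3j(3 4 3; 0 2 -2)² = 1/462, sgn +1
B: Δ = 4!·2!·4!/11! = 1/34650; Racah Σ t=2..4: t=2:+1/32 t=3:−1/36 t=4:+1/1152 = 5/1152; ⇒ 3j(3 4 3; -1 0 1)² = 1/1386, sgn +1
I_A²/I_B² = (1/462)/(1/1386) = 3/1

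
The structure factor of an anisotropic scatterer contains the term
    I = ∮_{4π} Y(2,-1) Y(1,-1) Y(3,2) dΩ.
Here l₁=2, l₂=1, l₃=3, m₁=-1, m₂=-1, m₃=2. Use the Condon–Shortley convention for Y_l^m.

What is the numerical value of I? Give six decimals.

m-sum 0 ✓  L=6 even ✓  1≤3≤3 ✓
Π(2lᵢ+1) = 5×3×7 = 105
triangle coeff Δ(2,1,3) = 1/105
Σ_t [0,0]: t=0:+1/4 = 1/4
(3j)²=3/35 [(2 1 3; 0 0 0)], sign=-1
Σ_t [0,0]: t=0:+1/12 = 1/12
(3j)²=2/21 [(2 1 3; -1 -1 2)], sign=-1
⇒ 4πI² = 6/7
I = (+1)√(6/7/(4π)) = 0.26116903

0.261169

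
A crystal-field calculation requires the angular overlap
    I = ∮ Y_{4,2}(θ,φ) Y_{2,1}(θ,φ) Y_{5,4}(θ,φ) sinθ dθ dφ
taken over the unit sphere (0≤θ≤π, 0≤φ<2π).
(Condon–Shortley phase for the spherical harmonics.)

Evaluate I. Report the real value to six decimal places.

0.000000

Σmᵢ = 7 ≠ 0, so the φ-integral vanishes; I = 0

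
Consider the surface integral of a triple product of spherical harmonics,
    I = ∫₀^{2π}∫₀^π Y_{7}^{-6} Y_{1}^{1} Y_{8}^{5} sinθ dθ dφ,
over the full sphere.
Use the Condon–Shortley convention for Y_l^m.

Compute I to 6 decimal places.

-0.052996

Rules hold: Σm=0, L=16 even, 6≤8≤8.
N = 15·3·17 = 765
Δ = 0!·14!·2!/17! = 1/2040
Racah Σ t=0..0: t=0:+1/25401600 = 1/25401600
⇒ 3j(7 1 8; 0 0 0)² = 8/255, sgn +1
Racah Σ t=0..0: t=0:+1/12454041600 = 1/12454041600
⇒ 3j(7 1 8; -6 1 5)² = 1/680, sgn -1
4πI² = N·(3j₀)²·(3jₘ)² = 3/85
I = -1·√(0.0352941/4π) = -0.05299638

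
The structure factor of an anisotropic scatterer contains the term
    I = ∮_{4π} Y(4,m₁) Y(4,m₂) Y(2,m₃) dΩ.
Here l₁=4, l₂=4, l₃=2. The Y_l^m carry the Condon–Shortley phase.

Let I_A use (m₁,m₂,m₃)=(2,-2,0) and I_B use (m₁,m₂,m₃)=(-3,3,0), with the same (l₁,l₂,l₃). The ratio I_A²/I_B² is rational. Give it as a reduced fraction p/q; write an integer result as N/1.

l's match ⇒ only the (l;m) 3-j factors differ between A and B.
A: triangle coeff Δ(4,4,2) = 1/13860; Σ_t [0,2]: t=0:+1/2880 t=1:−1/120 t=2:+1/192 = -1/360; (3j)²=16/3465 [(4 4 2; 2 -2 0)], sign=-1
B: triangle coeff Δ(4,4,2) = 1/13860; Σ_t [5,6]: t=5:−1/480 t=6:+1/720 = -1/1440; (3j)²=7/1980 [(4 4 2; -3 3 0)], sign=-1
I_A²/I_B² = (16/3465)/(7/1980) = 64/49

64/49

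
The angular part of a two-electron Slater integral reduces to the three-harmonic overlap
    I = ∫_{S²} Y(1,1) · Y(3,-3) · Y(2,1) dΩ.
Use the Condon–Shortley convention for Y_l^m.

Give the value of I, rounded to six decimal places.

0.000000

m-sum = 1 − 3 + 1 = -1 ≠ 0 ⇒ I = 0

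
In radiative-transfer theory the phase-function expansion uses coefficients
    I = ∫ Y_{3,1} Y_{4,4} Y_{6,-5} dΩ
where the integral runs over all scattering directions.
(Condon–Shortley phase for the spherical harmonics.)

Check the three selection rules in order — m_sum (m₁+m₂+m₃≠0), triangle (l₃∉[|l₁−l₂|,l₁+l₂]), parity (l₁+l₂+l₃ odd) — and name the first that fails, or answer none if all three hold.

m₁+m₂+m₃ = 1 + 4 − 5 = 0  ✓
triangle: |3−4|=1 ≤ l₃=6 ≤ 3+4=7  ✓
parity: l₁+l₂+l₃ = 13 is odd  ✗

parity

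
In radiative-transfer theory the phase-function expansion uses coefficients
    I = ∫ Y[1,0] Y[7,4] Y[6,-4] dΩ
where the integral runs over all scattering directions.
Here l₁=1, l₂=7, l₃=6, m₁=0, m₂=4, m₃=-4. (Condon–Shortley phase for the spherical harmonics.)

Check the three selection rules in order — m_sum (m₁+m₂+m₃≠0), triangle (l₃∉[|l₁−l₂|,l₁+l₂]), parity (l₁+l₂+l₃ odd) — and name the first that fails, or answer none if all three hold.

m₁+m₂+m₃ = 0 + 4 − 4 = 0  ✓
triangle: |1−7|=6 ≤ l₃=6 ≤ 1+7=8  ✓
parity: l₁+l₂+l₃ = 14 is even  ✓

none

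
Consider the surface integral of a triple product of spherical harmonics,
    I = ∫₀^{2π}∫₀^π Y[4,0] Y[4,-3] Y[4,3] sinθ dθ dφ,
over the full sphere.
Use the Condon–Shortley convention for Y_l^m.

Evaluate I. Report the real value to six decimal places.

m-sum 0 ✓  L=12 even ✓  0≤4≤8 ✓
Π(2lᵢ+1) = 9×9×9 = 729
triangle coeff Δ(4,4,4) = 1/450450
Σ_t [0,4]: t=0:+1/13824 t=1:−1/216 t=2:+1/64 t=3:−1/216 t=4:+1/13824 = 5/768
(3j)²=18/1001 [(4 4 4; 0 0 0)], sign=+1
Σ_t [0,1]: t=0:+1/3456 t=1:−1/864 = -1/1152
(3j)²=7/286 [(4 4 4; 0 -3 3)], sign=+1
⇒ 4πI² = 6561/20449
I = (+1)√(6561/20449/(4π)) = 0.15978796

0.159788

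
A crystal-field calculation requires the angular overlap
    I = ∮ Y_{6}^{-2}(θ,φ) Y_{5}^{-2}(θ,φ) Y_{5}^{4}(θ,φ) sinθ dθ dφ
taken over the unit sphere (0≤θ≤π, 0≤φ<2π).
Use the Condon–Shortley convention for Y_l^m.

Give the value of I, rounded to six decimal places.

0.108910

Rules hold: Σm=0, L=16 even, 1≤5≤11.
N = 13·11·11 = 1573
Δ = 6!·6!·4!/17! = 1/28588560
Racah Σ t=1..5: t=1:−1/345600 t=2:+1/13824 t=3:−1/5184 t=4:+1/13824 t=5:−1/345600 = -7/129600
⇒ 3j(6 5 5; 0 0 0)² = 80/7293, sgn +1
Racah Σ t=2..3: t=2:+1/207360 t=3:−1/103680 = -1/207360
⇒ 3j(6 5 5; -2 -2 4)² = 21/2431, sgn +1
4πI² = N·(3j₀)²·(3jₘ)² = 560/3757
I = +1·√(0.149055/4π) = 0.10891018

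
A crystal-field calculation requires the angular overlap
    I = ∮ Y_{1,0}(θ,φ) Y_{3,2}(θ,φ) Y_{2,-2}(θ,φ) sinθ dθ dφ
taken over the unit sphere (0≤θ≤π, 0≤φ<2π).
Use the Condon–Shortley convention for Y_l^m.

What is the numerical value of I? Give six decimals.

Checks pass: Σm=0; 6 even; l₃=2∈[2,4].
(2·1+1)(2·3+1)(2·2+1) = 105
Δ: 2! 0! 4! / 7! → 1/105
sum: t=1:−1/4 = -1/4
3j²(1 3 2; 0 0 0) = Δ·Π!·Σ² = 3/35  (sign -1)
sum: t=1:−1/24 = -1/24
3j²(1 3 2; 0 2 -2) = Δ·Π!·Σ² = 1/21  (sign -1)
combine: 4πI² = 105·3/35·1/21 = 3/7
take √, sign +1: I = 0.18467439

0.184674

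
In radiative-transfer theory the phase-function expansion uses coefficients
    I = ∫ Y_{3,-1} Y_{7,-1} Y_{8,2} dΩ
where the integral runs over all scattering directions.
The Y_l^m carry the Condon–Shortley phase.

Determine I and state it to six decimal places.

0.115043

m-sum 0 ✓  L=18 even ✓  4≤8≤10 ✓
Π(2lᵢ+1) = 7×15×17 = 1785
triangle coeff Δ(3,7,8) = 1/5290740
Σ_t [0,2]: t=0:+1/7257600 t=1:−1/2073600 t=2:+1/7257600 = -1/4838400
(3j)²=252/20995 [(3 7 8; 0 0 0)], sign=-1
Σ_t [0,2]: t=0:+1/24883200 t=1:−1/3628800 t=2:+1/7741440 = -37/348364800
(3j)²=1369/176358 [(3 7 8; -1 -1 2)], sign=-1
⇒ 4πI² = 172494/1037153
I = (+1)√(172494/1037153/(4π)) = 0.11504312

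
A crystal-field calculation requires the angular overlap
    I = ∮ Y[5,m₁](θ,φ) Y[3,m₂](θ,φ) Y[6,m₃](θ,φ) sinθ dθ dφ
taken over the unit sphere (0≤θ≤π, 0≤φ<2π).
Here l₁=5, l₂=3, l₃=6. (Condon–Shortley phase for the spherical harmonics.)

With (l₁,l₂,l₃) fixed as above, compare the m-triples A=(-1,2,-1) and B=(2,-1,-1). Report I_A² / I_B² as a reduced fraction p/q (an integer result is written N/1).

l's match ⇒ only the (l;m) 3-j factors differ between A and B.
A: triangle coeff Δ(5,3,6) = 1/675675; Σ_t [1,2]: t=1:−1/17280 t=2:+1/6912 = 1/11520; (3j)²=2/143 [(5 3 6; -1 2 -1)], sign=-1
B: triangle coeff Δ(5,3,6) = 1/675675; Σ_t [0,2]: t=0:+1/5760 t=1:−1/8640 t=2:+1/241920 = 1/16128; (3j)²=5/1001 [(5 3 6; 2 -1 -1)], sign=-1
I_A²/I_B² = (2/143)/(5/1001) = 14/5

14/5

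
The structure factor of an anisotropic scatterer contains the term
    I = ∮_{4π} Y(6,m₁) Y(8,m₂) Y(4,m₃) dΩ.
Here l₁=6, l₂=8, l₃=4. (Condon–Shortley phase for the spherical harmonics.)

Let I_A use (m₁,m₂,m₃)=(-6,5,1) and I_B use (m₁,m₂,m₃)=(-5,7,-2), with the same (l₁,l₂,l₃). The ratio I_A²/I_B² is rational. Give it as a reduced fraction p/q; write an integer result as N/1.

Same 6,8,4: normalisation and zero-m 3j drop out of the ratio.
A: Δ: 10! 2! 6! / 19! → 1/23279256; sum: t=10:+1/261273600 = 1/261273600; 3j²(6 8 4; -6 5 1) = Δ·Π!·Σ² = 55/6783  (sign -1)
B: Δ: 10! 2! 6! / 19! → 1/23279256; sum: t=9:−1/522547200 t=10:+1/435456000 = 1/2612736000; 3j²(6 8 4; -5 7 -2) = Δ·Π!·Σ² = 11/23256  (sign +1)
I_A²/I_B² = (55/6783)/(11/23256) = 120/7

120/7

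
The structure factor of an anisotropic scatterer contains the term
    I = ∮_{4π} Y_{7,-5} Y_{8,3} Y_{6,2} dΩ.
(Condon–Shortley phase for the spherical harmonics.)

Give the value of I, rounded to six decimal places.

Σlᵢ=21 odd — θ-integrand is odd under cosθ→−cosθ; I=0

0.000000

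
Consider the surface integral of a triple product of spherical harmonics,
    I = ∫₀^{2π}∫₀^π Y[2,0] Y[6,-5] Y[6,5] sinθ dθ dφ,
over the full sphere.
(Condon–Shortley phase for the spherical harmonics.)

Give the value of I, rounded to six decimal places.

0.126157

Checks pass: Σm=0; 14 even; l₃=6∈[4,8].
(2·2+1)(2·6+1)(2·6+1) = 845
Δ: 2! 2! 10! / 15! → 1/90090
sum: t=0:+1/69120 t=1:−1/14400 t=2:+1/69120 = -7/172800
3j²(2 6 6; 0 0 0) = Δ·Π!·Σ² = 14/715  (sign -1)
sum: t=0:+1/1451520 t=1:−1/3628800 = 1/2419200
3j²(2 6 6; 0 -5 5) = Δ·Π!·Σ² = 11/910  (sign -1)
combine: 4πI² = 845·14/715·11/910 = 1/5
take √, sign +1: I = 0.12615663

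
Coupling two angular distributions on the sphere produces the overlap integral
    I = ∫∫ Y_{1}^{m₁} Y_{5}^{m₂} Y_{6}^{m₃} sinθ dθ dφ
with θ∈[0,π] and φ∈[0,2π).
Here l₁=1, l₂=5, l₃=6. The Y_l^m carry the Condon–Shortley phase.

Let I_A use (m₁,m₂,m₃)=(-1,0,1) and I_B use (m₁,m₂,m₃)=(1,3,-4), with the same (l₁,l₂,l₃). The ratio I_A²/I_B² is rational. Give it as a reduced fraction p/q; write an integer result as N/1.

l's match ⇒ only the (l;m) 3-j factors differ between A and B.
A: triangle coeff Δ(1,5,6) = 1/858; Σ_t [0,0]: t=0:+1/28800 = 1/28800; (3j)²=7/286 [(1 5 6; -1 0 1)], sign=-1
B: triangle coeff Δ(1,5,6) = 1/858; Σ_t [0,0]: t=0:+1/161280 = 1/161280; (3j)²=15/286 [(1 5 6; 1 3 -4)], sign=+1
I_A²/I_B² = (7/286)/(15/286) = 7/15

7/15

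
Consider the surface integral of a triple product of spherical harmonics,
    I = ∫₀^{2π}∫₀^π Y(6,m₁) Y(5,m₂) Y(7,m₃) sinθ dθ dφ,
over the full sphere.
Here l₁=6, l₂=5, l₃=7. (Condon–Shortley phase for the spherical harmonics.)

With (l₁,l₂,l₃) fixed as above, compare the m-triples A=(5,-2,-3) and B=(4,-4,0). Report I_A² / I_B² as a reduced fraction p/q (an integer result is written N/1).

6875/8092

Shared (l₁,l₂,l₃)=(6,5,7): N and (l;000)² cancel in I_A²/I_B².
A: Δ = 4!·8!·6!/19! = 1/174594420; Racah Σ t=0..1: t=0:+1/4354560 t=1:−1/11612160 = 1/6967296; ⇒ 3j(6 5 7; 5 -2 -3)² = 625/50388, sgn +1
B: Δ = 4!·8!·6!/19! = 1/174594420; Racah Σ t=0..1: t=0:+1/4147200 t=1:−1/21772800 = 17/87091200; ⇒ 3j(6 5 7; 4 -4 0)² = 119/8151, sgn -1
I_A²/I_B² = (625/50388)/(119/8151) = 6875/8092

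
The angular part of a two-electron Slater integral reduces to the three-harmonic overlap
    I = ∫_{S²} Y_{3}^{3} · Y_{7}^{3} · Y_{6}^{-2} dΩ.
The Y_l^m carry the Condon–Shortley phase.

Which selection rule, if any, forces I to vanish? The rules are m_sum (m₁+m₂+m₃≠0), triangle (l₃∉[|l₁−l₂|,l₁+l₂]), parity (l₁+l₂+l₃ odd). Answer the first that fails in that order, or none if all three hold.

m₁+m₂+m₃ = 3 + 3 − 2 = 4  ✗
triangle: |3−7|=4 ≤ l₃=6 ≤ 3+7=10
parity: l₁+l₂+l₃ = 16 is even

m_sum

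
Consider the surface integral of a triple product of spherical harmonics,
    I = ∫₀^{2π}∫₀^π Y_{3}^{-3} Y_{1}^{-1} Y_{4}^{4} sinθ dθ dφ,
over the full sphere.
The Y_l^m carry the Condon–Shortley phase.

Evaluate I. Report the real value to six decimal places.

0.325735

Checks pass: Σm=0; 8 even; l₃=4∈[2,4].
(2·3+1)(2·1+1)(2·4+1) = 189
Δ: 0! 6! 2! / 9! → 1/252
sum: t=0:+1/36 = 1/36
3j²(3 1 4; 0 0 0) = Δ·Π!·Σ² = 4/63  (sign +1)
sum: t=0:+1/1440 = 1/1440
3j²(3 1 4; -3 -1 4) = Δ·Π!·Σ² = 1/9  (sign +1)
combine: 4πI² = 189·4/63·1/9 = 4/3
take √, sign +1: I = 0.32573501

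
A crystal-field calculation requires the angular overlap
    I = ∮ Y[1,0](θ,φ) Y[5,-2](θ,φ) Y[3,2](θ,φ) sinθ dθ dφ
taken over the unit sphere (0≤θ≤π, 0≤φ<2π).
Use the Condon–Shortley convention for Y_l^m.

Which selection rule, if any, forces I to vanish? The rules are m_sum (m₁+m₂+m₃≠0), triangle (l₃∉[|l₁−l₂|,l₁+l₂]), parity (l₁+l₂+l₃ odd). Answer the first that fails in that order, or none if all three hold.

m₁+m₂+m₃ = 0 − 2 + 2 = 0  ✓
triangle: |1−5|=4 ≤ l₃=3 ≤ 1+5=6  ✗
parity: l₁+l₂+l₃ = 9 is odd

triangle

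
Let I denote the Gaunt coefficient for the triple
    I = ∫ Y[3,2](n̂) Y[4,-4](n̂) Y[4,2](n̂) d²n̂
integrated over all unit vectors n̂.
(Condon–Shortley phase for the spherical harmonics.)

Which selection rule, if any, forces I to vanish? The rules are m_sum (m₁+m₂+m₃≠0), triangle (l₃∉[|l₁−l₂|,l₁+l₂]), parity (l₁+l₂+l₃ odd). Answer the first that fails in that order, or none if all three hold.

Σmᵢ = 0  ✓
l₃∈[|l₁−l₂|,l₁+l₂]=[1,7], have l₃=4  ✓
Σlᵢ = 11 ⇒ odd  ✗

parity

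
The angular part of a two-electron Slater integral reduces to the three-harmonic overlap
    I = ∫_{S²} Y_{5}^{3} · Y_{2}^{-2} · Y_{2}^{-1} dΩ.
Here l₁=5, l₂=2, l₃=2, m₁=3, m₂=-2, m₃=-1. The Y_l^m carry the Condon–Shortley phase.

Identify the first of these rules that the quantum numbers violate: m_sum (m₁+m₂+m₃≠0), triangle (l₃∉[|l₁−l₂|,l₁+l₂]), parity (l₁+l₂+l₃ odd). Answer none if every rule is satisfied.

triangle

azimuthal sum: 3 − 2 − 1 = 0  ✓
3 ≤ 2 ≤ 7 (triangle on l)  ✗
L = 5 + 2 + 2 = 9 (odd)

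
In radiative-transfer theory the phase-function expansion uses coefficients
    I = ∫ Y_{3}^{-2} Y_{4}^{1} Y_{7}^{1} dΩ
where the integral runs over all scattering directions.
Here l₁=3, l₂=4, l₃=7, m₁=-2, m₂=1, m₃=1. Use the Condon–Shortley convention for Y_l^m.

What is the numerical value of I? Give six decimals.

-0.123510

m-sum 0 ✓  L=14 even ✓  1≤7≤7 ✓
Π(2lᵢ+1) = 7×9×15 = 945
triangle coeff Δ(3,4,7) = 1/45045
Σ_t [0,0]: t=0:+1/20736 = 1/20736
(3j)²=35/1287 [(3 4 7; 0 0 0)], sign=-1
Σ_t [0,0]: t=0:+1/86400 = 1/86400
(3j)²=16/2145 [(3 4 7; -2 1 1)], sign=+1
⇒ 4πI² = 3920/20449
I = (-1)√(3920/20449/(4π)) = -0.12350998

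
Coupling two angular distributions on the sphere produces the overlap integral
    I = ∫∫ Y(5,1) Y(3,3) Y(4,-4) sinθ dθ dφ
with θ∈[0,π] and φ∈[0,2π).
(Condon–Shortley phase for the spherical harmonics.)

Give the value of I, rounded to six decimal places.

0.050679

m-sum 0 ✓  L=12 even ✓  2≤4≤8 ✓
Π(2lᵢ+1) = 11×7×9 = 693
triangle coeff Δ(5,3,4) = 1/180180
Σ_t [1,3]: t=1:−1/576 t=2:+1/144 t=3:−1/576 = 1/288
(3j)²=20/1001 [(5 3 4; 0 0 0)], sign=+1
Σ_t [4,4]: t=4:+1/34560 = 1/34560
(3j)²=1/429 [(5 3 4; 1 3 -4)], sign=+1
⇒ 4πI² = 60/1859
I = (+1)√(60/1859/(4π)) = 0.05067935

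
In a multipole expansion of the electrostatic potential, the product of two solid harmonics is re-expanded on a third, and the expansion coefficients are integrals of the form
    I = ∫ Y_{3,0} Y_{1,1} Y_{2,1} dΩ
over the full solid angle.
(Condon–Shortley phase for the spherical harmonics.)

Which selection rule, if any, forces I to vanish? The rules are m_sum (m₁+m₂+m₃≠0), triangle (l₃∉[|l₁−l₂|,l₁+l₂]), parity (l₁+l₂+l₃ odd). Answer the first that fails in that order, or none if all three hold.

Σmᵢ = 2  ✗
l₃∈[|l₁−l₂|,l₁+l₂]=[2,4], have l₃=2
Σlᵢ = 6 ⇒ even

m_sum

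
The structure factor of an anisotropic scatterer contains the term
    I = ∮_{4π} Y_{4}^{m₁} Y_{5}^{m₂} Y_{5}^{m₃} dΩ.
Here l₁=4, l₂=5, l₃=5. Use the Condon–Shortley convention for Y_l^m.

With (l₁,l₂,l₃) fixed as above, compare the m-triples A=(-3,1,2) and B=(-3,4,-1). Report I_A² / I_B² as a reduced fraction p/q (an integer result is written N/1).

1/12

Shared (l₁,l₂,l₃)=(4,5,5): N and (l;000)² cancel in I_A²/I_B².
A: Δ = 4!·4!·6!/15! = 1/3153150; Racah Σ t=3..4: t=3:−1/5184 t=4:+1/6912 = -1/20736; ⇒ 3j(4 5 5; -3 1 2)² = 5/2574, sgn +1
B: Δ = 4!·4!·6!/15! = 1/3153150; Racah Σ t=3..4: t=3:−1/103680 t=4:+1/17280 = 1/20736; ⇒ 3j(4 5 5; -3 4 -1)² = 10/429, sgn +1
I_A²/I_B² = (5/2574)/(10/429) = 1/12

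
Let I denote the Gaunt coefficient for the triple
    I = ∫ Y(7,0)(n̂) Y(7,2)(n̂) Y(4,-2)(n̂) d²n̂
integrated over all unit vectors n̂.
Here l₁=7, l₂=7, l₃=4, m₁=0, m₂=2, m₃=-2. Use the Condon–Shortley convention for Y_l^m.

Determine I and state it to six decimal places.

m-sum 0 ✓  L=18 even ✓  0≤4≤14 ✓
Π(2lᵢ+1) = 15×15×9 = 2025
triangle coeff Δ(7,7,4) = 1/58198140
Σ_t [3,7]: t=3:−1/17418240 t=4:+1/622080 t=5:−1/230400 t=6:+1/622080 t=7:−1/17418240 = -1/806400
(3j)²=2268/230945 [(7 7 4; 0 0 0)], sign=-1
Σ_t [5,7]: t=5:−1/1382400 t=6:+1/622080 t=7:−1/2903040 = 47/87091200
(3j)²=2209/277134 [(7 7 4; 0 2 -2)], sign=+1
⇒ 4πI² = 338175810/2133423721
I = (-1)√(338175810/2133423721/(4π)) = -0.11231242

-0.112312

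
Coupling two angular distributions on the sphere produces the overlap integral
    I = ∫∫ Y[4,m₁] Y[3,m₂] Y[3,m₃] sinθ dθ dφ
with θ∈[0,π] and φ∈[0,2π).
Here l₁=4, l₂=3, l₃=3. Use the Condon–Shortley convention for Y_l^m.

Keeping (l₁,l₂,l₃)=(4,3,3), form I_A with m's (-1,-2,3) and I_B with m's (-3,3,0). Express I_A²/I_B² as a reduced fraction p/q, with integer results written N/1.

Shared (l₁,l₂,l₃)=(4,3,3): N and (l;000)² cancel in I_A²/I_B².
A: Δ = 4!·4!·2!/11! = 1/34650; Racah Σ t=1..1: t=1:−1/288 = -1/288; ⇒ 3j(4 3 3; -1 -2 3)² = 5/231, sgn -1
B: Δ = 4!·4!·2!/11! = 1/34650; Racah Σ t=4..4: t=4:+1/288 = 1/288; ⇒ 3j(4 3 3; -3 3 0)² = 1/22, sgn -1
I_A²/I_B² = (5/231)/(1/22) = 10/21

10/21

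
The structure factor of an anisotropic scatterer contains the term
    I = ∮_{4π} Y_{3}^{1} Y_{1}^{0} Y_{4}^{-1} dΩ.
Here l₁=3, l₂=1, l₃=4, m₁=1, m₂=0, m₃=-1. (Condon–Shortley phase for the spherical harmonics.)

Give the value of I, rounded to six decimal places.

-0.238414

Checks pass: Σm=0; 8 even; l₃=4∈[2,4].
(2·3+1)(2·1+1)(2·4+1) = 189
Δ: 0! 6! 2! / 9! → 1/252
sum: t=0:+1/36 = 1/36
3j²(3 1 4; 0 0 0) = Δ·Π!·Σ² = 4/63  (sign +1)
sum: t=0:+1/48 = 1/48
3j²(3 1 4; 1 0 -1) = Δ·Π!·Σ² = 5/84  (sign -1)
combine: 4πI² = 189·4/63·5/84 = 5/7
take √, sign -1: I = -0.23841361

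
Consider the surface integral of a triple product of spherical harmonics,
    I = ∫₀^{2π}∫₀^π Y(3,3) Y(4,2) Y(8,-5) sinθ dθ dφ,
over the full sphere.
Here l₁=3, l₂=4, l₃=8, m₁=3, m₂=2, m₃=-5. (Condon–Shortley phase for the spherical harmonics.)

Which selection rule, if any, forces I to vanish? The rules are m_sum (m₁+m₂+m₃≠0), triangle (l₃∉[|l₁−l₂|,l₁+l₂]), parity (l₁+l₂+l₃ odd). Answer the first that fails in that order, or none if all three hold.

triangle

m₁+m₂+m₃ = 3 + 2 − 5 = 0  ✓
triangle: |3−4|=1 ≤ l₃=8 ≤ 3+4=7  ✗
parity: l₁+l₂+l₃ = 15 is odd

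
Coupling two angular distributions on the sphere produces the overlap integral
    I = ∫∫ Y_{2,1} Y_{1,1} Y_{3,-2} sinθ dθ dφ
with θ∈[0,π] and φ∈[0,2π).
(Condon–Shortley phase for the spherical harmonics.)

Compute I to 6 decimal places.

0.261169

Checks pass: Σm=0; 6 even; l₃=3∈[1,3].
(2·2+1)(2·1+1)(2·3+1) = 105
Δ: 0! 4! 2! / 7! → 1/105
sum: t=0:+1/4 = 1/4
3j²(2 1 3; 0 0 0) = Δ·Π!·Σ² = 3/35  (sign -1)
sum: t=0:+1/12 = 1/12
3j²(2 1 3; 1 1 -2) = Δ·Π!·Σ² = 2/21  (sign -1)
combine: 4πI² = 105·3/35·2/21 = 6/7
take √, sign +1: I = 0.26116903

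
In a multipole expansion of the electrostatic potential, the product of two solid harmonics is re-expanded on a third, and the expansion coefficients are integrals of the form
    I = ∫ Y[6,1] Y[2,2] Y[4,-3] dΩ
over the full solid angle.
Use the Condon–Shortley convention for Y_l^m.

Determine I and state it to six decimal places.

-0.035563

Rules hold: Σm=0, L=12 even, 4≤4≤8.
N = 13·5·9 = 585
Δ = 4!·8!·0!/13! = 1/6435
Racah Σ t=2..2: t=2:+1/2304 = 1/2304
⇒ 3j(6 2 4; 0 0 0)² = 5/143, sgn +1
Racah Σ t=4..4: t=4:+1/120960 = 1/120960
⇒ 3j(6 2 4; 1 2 -3)² = 1/1287, sgn -1
4πI² = N·(3j₀)²·(3jₘ)² = 25/1573
I = -1·√(0.0158932/4π) = -0.03556319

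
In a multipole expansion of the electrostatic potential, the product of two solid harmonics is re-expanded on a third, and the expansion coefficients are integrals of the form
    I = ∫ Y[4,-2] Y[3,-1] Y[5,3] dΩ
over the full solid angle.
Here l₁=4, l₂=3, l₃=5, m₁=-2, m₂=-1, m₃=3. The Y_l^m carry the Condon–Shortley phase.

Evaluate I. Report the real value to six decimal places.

m-sum 0 ✓  L=12 even ✓  1≤5≤7 ✓
Π(2lᵢ+1) = 9×7×11 = 693
triangle coeff Δ(4,3,5) = 1/180180
Σ_t [0,2]: t=0:+1/576 t=1:−1/144 t=2:+1/576 = -1/288
(3j)²=20/1001 [(4 3 5; 0 0 0)], sign=+1
Σ_t [0,2]: t=0:+1/5760 t=1:−1/720 t=2:+1/2304 = -1/1280
(3j)²=27/1430 [(4 3 5; -2 -1 3)], sign=-1
⇒ 4πI² = 486/1859
I = (-1)√(486/1859/(4π)) = -0.14423595

-0.144236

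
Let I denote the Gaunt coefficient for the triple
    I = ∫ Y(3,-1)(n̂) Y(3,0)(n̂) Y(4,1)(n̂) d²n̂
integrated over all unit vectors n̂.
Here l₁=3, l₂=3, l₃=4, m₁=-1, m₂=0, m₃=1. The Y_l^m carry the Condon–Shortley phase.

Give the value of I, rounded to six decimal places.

Checks pass: Σm=0; 10 even; l₃=4∈[0,6].
(2·3+1)(2·3+1)(2·4+1) = 441
Δ: 2! 4! 4! / 11! → 1/34650
sum: t=0:+1/72 t=1:−1/16 t=2:+1/72 = -5/144
3j²(3 3 4; 0 0 0) = Δ·Π!·Σ² = 2/77  (sign -1)
sum: t=0:+1/288 t=1:−1/24 t=2:+1/48 = -5/288
3j²(3 3 4; -1 0 1) = Δ·Π!·Σ² = 5/462  (sign +1)
combine: 4πI² = 441·2/77·5/462 = 15/121
take √, sign -1: I = -0.09932258

-0.099323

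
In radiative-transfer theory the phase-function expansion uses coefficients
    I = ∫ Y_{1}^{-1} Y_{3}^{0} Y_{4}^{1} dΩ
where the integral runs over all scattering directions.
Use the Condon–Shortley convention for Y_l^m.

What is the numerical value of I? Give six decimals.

m-sum 0 ✓  L=8 even ✓  2≤4≤4 ✓
Π(2lᵢ+1) = 3×7×9 = 189
triangle coeff Δ(1,3,4) = 1/252
Σ_t [0,0]: t=0:+1/36 = 1/36
(3j)²=4/63 [(1 3 4; 0 0 0)], sign=+1
Σ_t [0,0]: t=0:+1/72 = 1/72
(3j)²=5/126 [(1 3 4; -1 0 1)], sign=-1
⇒ 4πI² = 10/21
I = (-1)√(10/21/(4π)) = -0.19466390

-0.194664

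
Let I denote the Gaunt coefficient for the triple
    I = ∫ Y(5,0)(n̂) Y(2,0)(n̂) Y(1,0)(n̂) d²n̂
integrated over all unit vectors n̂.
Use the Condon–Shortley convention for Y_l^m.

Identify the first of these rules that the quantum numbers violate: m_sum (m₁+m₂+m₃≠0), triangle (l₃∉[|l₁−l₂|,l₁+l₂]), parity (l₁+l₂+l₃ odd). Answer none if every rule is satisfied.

triangle

azimuthal sum: 0 + 0 + 0 = 0  ✓
3 ≤ 1 ≤ 7 (triangle on l)  ✗
L = 5 + 2 + 1 = 8 (even)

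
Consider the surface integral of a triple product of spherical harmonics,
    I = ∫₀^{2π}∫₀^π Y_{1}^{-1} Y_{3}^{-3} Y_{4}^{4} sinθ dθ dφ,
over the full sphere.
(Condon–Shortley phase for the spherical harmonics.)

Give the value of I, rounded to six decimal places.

0.325735

m-sum 0 ✓  L=8 even ✓  2≤4≤4 ✓
Π(2lᵢ+1) = 3×7×9 = 189
triangle coeff Δ(1,3,4) = 1/252
Σ_t [0,0]: t=0:+1/36 = 1/36
(3j)²=4/63 [(1 3 4; 0 0 0)], sign=+1
Σ_t [0,0]: t=0:+1/1440 = 1/1440
(3j)²=1/9 [(1 3 4; -1 -3 4)], sign=+1
⇒ 4πI² = 4/3
I = (+1)√(4/3/(4π)) = 0.32573501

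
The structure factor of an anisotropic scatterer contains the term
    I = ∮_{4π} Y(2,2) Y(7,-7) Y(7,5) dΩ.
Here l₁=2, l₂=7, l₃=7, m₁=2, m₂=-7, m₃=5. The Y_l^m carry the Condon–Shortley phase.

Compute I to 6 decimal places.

0.066694

Checks pass: Σm=0; 16 even; l₃=7∈[5,9].
(2·2+1)(2·7+1)(2·7+1) = 1125
Δ: 2! 2! 12! / 17! → 1/185640
sum: t=0:+1/2419200 t=1:−1/518400 t=2:+1/2419200 = -1/907200
3j²(2 7 7; 0 0 0) = Δ·Π!·Σ² = 56/3315  (sign +1)
sum: t=0:+1/1916006400 = 1/1916006400
3j²(2 7 7; 2 -7 5) = Δ·Π!·Σ² = 1/340  (sign +1)
combine: 4πI² = 1125·56/3315·1/340 = 210/3757
take √, sign +1: I = 0.06669359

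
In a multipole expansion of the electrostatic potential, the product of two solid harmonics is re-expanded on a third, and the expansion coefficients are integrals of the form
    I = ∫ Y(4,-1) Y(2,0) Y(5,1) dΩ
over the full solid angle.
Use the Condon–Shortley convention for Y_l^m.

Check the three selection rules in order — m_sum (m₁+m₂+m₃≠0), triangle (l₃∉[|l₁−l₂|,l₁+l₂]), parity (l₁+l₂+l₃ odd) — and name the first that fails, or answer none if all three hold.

parity

Σmᵢ = 0  ✓
l₃∈[|l₁−l₂|,l₁+l₂]=[2,6], have l₃=5  ✓
Σlᵢ = 11 ⇒ odd  ✗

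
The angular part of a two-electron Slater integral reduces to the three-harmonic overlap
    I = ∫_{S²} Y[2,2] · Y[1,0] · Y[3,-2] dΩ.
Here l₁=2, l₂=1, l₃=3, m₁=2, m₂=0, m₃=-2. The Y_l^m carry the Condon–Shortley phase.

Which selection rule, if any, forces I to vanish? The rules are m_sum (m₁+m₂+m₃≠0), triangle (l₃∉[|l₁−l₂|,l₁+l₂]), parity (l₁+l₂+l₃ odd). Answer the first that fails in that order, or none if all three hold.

azimuthal sum: 2 + 0 − 2 = 0  ✓
1 ≤ 3 ≤ 3 (triangle on l)  ✓
L = 2 + 1 + 3 = 6 (even)  ✓

none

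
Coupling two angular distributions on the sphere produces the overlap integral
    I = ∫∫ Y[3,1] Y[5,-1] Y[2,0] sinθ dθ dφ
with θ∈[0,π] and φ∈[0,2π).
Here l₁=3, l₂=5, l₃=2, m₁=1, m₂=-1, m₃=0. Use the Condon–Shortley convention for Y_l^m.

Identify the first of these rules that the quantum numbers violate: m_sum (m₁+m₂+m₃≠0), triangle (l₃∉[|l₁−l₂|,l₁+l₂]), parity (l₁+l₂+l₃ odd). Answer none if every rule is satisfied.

m₁+m₂+m₃ = 1 − 1 + 0 = 0  ✓
triangle: |3−5|=2 ≤ l₃=2 ≤ 3+5=8  ✓
parity: l₁+l₂+l₃ = 10 is even  ✓

none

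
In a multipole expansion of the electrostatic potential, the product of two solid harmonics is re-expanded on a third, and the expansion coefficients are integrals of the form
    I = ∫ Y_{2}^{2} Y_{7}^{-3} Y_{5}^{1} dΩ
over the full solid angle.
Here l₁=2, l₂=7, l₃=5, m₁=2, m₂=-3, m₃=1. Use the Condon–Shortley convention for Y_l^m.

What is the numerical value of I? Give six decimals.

-0.164220

Rules hold: Σm=0, L=14 even, 5≤5≤9.
N = 5·15·11 = 825
Δ = 4!·0!·10!/15! = 1/15015
Racah Σ t=2..2: t=2:+1/57600 = 1/57600
⇒ 3j(2 7 5; 0 0 0)² = 21/715, sgn -1
Racah Σ t=0..0: t=0:+1/414720 = 1/414720
⇒ 3j(2 7 5; 2 -3 1)² = 2/143, sgn +1
4πI² = N·(3j₀)²·(3jₘ)² = 630/1859
I = -1·√(0.338892/4π) = -0.16421985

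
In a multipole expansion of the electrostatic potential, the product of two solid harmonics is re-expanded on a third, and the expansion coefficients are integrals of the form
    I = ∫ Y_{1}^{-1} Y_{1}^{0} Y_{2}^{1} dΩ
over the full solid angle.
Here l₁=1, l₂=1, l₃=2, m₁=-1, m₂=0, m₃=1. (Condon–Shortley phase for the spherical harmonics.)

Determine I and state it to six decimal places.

-0.218510

m-sum 0 ✓  L=4 even ✓  0≤2≤2 ✓
Π(2lᵢ+1) = 3×3×5 = 45
triangle coeff Δ(1,1,2) = 1/30
Σ_t [0,0]: t=0:+1/1 = 1/1
(3j)²=2/15 [(1 1 2; 0 0 0)], sign=+1
Σ_t [0,0]: t=0:+1/2 = 1/2
(3j)²=1/10 [(1 1 2; -1 0 1)], sign=-1
⇒ 4πI² = 3/5
I = (-1)√(3/5/(4π)) = -0.21850969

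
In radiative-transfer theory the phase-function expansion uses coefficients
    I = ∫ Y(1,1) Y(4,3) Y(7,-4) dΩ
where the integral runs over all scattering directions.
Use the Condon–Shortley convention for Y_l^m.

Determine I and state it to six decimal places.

|1−4|≤7≤1+4 violated ⇒ I = 0

0.000000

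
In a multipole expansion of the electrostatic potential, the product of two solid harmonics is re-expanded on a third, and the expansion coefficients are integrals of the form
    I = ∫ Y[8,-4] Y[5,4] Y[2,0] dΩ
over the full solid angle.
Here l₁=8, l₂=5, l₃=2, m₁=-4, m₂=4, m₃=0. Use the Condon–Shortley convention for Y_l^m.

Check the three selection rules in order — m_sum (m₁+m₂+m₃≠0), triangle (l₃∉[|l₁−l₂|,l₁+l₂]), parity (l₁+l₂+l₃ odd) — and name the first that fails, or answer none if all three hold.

azimuthal sum: -4 + 4 + 0 = 0  ✓
3 ≤ 2 ≤ 13 (triangle on l)  ✗
L = 8 + 5 + 2 = 15 (odd)

triangle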